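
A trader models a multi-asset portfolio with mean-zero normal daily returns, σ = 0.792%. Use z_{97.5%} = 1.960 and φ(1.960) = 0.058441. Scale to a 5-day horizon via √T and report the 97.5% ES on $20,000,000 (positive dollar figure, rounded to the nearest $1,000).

$828,000

σ_{5d} = 0.792% × √5 = 1.771%.
ES multiplier = φ(z)/(1−α) = 0.058441/0.025 = 2.338.
ES = 1.771% × 2.338 = 4.141%; on $20,000,000: $828,200.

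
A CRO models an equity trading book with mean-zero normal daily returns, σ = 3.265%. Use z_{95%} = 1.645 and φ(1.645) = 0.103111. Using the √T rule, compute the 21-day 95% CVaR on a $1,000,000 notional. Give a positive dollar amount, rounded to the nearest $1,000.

$309,000

σ_{21d} = 3.265% × √21 = 14.962%.
ES multiplier = φ(z)/(1−α) = 0.103111/0.05 = 2.062.
ES = 14.962% × 2.062 = 30.852%; on $1,000,000: $308,520.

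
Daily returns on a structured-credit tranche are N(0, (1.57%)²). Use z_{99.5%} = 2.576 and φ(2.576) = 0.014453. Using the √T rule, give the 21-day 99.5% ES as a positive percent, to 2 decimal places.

20.80%

σ_{21d} = 1.57% × √21 = 7.195%.
ES multiplier = φ(z)/(1−α) = 0.014453/0.005 = 2.891.
ES = 7.195% × 2.891 = 20.801%.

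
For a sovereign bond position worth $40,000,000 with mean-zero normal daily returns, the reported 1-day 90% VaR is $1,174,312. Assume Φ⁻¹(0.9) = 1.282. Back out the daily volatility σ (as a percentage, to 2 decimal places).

VaR as a fraction: $1,174,312 / $40,000,000 = 2.936%.
σ = VaR / z = 2.936% / 1.282 = 2.290%.

2.29%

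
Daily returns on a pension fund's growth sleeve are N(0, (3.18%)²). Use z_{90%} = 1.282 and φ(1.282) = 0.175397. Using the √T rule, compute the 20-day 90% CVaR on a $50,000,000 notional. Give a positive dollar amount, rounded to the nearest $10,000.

σ_{20d} = 3.18% × √20 = 14.221%.
ES multiplier = φ(z)/(1−α) = 0.175397/0.1 = 1.754.
ES = 14.221% × 1.754 = 24.944%; on $50,000,000: $12,472,000.

$12,470,000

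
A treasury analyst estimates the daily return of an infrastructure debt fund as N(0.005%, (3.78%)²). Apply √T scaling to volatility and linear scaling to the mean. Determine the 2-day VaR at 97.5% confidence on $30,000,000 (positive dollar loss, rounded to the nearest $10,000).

$3,140,000

At 97.5%, z = 1.960.
σ_{2d} = 3.78% × √2 = 5.346%; μ_{2d} = 2 × 0.005% = 0.010%.
VaR = −(0.010%) + 1.960 × 5.346% = 10.468%.
On $30,000,000: 0.10468 × $30,000,000 = $3,140,400.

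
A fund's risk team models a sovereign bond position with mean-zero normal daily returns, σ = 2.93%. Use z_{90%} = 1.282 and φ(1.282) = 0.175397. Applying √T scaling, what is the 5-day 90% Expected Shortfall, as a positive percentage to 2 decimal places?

11.49%

σ_{5d} = 2.93% × √5 = 6.552%.
ES multiplier = φ(z)/(1−α) = 0.175397/0.1 = 1.754.
ES = 6.552% × 1.754 = 11.492%.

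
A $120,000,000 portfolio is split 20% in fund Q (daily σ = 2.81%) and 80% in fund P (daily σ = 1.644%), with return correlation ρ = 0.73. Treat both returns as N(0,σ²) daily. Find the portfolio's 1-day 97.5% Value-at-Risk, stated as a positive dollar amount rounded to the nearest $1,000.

$4,158,000

σ_p² = 0.2²·2.81² + 0.8²·1.644² + 2·0.73·0.2·0.8·2.81·1.644 = 3.1247 (%²).
σ_p = √3.1247 = 1.768%.
At 97.5%, z = 1.960.
VaR = 1.960 × 1.768% = 3.465%; on $120,000,000 that is $4,158,000.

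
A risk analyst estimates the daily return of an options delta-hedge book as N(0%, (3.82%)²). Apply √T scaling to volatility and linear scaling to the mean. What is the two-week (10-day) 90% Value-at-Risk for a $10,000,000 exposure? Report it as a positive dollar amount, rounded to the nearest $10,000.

$1,550,000

At 90%, z = 1.282.
σ_{10d} = 3.82% × √10 = 12.080%.
VaR = 1.282 × 12.080% = 15.487%.
On $10,000,000: 0.15487 × $10,000,000 = $1,548,700.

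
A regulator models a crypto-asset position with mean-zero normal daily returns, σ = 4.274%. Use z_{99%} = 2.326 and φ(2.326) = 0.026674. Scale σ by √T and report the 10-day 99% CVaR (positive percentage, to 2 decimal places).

36.05%

σ_{10d} = 4.274% × √10 = 13.516%.
ES multiplier = φ(z)/(1−α) = 0.026674/0.01 = 2.667.
ES = 13.516% × 2.667 = 36.047%.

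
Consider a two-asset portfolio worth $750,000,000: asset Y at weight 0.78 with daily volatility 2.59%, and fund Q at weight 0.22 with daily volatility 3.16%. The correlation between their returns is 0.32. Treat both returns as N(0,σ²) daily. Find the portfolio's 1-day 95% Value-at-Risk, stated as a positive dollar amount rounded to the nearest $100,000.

σ_p² = 0.78²·2.59² + 0.22²·3.16² + 2·0.32·0.78·0.22·2.59·3.16 = 5.4634 (%²).
σ_p = √5.4634 = 2.337%.
At 95%, z = 1.645.
VaR = 1.645 × 2.337% = 3.844%; on $750,000,000 that is $28,830,000.

$28,800,000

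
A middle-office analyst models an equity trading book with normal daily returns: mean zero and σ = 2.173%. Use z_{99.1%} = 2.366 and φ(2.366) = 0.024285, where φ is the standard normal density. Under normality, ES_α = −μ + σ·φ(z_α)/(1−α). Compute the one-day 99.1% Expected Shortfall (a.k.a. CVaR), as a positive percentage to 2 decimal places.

Tail multiplier: φ(z)/(1−α) = 0.024285 / 0.009 = 2.698.
ES = 2.173% × 2.698 = 5.863%.

5.86%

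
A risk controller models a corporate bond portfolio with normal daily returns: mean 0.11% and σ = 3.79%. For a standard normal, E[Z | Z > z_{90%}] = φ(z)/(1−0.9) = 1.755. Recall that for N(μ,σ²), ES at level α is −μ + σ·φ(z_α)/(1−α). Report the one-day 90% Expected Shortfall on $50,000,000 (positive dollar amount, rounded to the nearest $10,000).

$3,270,000

ES = −(0.11%) + 3.79% × 1.755 = 6.541%.
On $50,000,000: 0.06541 × $50,000,000 = $3,270,500.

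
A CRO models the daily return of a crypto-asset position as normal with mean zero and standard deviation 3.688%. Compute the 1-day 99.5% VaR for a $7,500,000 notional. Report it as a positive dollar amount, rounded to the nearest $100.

$712,500

At 99.5% one-sided, z = 2.576.
VaR = z·σ = 2.576 × 3.688% = 9.500%.
On $7,500,000: 0.09500 × $7,500,000 = $712,500.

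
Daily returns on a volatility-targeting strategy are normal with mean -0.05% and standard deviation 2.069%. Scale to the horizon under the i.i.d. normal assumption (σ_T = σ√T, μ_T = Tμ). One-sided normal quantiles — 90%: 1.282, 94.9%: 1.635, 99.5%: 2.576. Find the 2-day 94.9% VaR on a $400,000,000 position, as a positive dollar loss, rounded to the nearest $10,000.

σ_{2d} = 2.069% × √2 = 2.926%; μ_{2d} = 2 × -0.05% = -0.100%.
VaR = −(-0.100%) + 1.635 × 2.926% = 4.884%.
On $400,000,000: 0.04884 × $400,000,000 = $19,536,000.

$19,540,000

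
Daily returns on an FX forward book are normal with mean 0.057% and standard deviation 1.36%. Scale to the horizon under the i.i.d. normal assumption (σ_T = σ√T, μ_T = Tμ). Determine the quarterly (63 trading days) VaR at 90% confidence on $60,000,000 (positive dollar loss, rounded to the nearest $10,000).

At 90%, z = 1.282.
σ_{63d} = 1.36% × √63 = 10.795%; μ_{63d} = 63 × 0.057% = 3.591%.
VaR = −(3.591%) + 1.282 × 10.795% = 10.248%.
On $60,000,000: 0.10248 × $60,000,000 = $6,148,800.

$6,150,000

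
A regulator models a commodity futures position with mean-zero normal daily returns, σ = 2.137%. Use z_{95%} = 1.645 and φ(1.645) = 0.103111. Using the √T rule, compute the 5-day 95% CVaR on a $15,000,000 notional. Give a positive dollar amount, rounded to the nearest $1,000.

σ_{5d} = 2.137% × √5 = 4.778%.
ES multiplier = φ(z)/(1−α) = 0.103111/0.05 = 2.062.
ES = 4.778% × 2.062 = 9.852%; on $15,000,000: $1,477,800.

$1,478,000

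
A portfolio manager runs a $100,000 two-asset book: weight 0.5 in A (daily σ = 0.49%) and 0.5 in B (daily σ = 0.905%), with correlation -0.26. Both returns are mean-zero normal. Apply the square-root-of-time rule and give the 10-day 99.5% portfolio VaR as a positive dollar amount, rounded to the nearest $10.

$3,710

σ_p = √(0.5²·0.49² + 0.5²·0.905² + 2·-0.26·0.5·0.5·0.49·0.905) = 0.455%.
σ_{10d} = 0.455% × √10 = 1.439%.
z(99.5%) = 2.576.
VaR = 2.576 × 1.439% = 3.707%; on $100,000 that is $3,707.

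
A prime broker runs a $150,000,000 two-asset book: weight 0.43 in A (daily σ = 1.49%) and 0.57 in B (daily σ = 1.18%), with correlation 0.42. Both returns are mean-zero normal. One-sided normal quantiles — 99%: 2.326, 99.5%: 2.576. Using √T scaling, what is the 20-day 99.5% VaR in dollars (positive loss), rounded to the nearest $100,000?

σ_p = √(0.43²·1.49² + 0.57²·1.18² + 2·0.42·0.43·0.57·1.49·1.18) = 1.107%.
σ_{20d} = 1.107% × √20 = 4.951%.
VaR = 2.576 × 4.951% = 12.754%; on $150,000,000 that is $19,131,000.

$19,100,000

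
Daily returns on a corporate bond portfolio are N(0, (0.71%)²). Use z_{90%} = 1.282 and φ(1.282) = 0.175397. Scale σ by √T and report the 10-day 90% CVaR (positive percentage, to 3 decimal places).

3.938%

σ_{10d} = 0.71% × √10 = 2.245%.
ES multiplier = φ(z)/(1−α) = 0.175397/0.1 = 1.754.
ES = 2.245% × 1.754 = 3.938%.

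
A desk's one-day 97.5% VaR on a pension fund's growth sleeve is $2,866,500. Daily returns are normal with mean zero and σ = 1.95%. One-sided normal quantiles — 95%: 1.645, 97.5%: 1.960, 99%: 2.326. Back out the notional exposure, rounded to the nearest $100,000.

$75,000,000

VaR as a fraction of value: z·σ = 1.960 × 1.95% = 3.822%.
Position = $2,866,500 / 0.03822 = $75,000,000.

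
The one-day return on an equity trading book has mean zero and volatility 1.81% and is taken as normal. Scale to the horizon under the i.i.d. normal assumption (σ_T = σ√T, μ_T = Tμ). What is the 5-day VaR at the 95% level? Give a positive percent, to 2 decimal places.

6.66%

At 95%, z = 1.645.
σ_{5d} = 1.81% × √5 = 4.047%.
VaR = 1.645 × 4.047% = 6.657%.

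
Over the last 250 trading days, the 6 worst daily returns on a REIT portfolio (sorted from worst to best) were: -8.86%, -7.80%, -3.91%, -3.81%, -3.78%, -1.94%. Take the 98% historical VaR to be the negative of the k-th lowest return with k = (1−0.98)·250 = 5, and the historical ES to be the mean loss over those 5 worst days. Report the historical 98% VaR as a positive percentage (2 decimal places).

k = 5; the 5th lowest return is -3.78%, so VaR = 3.78%.

3.78%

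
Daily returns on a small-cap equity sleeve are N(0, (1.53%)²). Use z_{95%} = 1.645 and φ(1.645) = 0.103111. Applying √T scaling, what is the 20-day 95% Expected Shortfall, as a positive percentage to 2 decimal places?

14.11%

σ_{20d} = 1.53% × √20 = 6.842%.
ES multiplier = φ(z)/(1−α) = 0.103111/0.05 = 2.062.
ES = 6.842% × 2.062 = 14.108%.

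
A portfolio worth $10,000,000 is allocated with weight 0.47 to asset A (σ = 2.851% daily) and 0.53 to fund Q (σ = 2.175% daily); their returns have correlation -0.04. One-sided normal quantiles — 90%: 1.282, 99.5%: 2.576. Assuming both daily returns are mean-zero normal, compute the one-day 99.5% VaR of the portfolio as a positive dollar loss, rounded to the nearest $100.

σ_p² = 0.47²·2.851² + 0.53²·2.175² + 2·-0.04·0.47·0.53·2.851·2.175 = 3.0008 (%²).
σ_p = √3.0008 = 1.732%.
VaR = 2.576 × 1.732% = 4.462%; on $10,000,000 that is $446,200.

$446,200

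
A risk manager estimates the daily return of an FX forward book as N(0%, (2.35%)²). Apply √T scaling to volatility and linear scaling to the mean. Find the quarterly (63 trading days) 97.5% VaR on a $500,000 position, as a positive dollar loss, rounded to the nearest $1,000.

At 97.5%, z = 1.960.
σ_{63d} = 2.35% × √63 = 18.653%.
VaR = 1.960 × 18.653% = 36.560%.
On $500,000: 0.36560 × $500,000 = $182,800.

$183,000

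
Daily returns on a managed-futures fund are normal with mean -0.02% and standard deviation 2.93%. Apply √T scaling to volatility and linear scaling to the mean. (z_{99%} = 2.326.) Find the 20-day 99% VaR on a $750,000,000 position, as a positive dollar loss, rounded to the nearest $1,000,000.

σ_{20d} = 2.93% × √20 = 13.103%; μ_{20d} = 20 × -0.02% = -0.400%.
VaR = −(-0.400%) + 2.326 × 13.103% = 30.878%.
On $750,000,000: 0.30878 × $750,000,000 = $231,585,000.

$232,000,000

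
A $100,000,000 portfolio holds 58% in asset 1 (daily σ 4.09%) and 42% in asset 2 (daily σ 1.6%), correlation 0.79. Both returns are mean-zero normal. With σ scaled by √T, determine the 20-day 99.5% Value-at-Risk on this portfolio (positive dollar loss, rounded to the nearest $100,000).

σ_p = √(0.58²·4.09² + 0.42²·1.6² + 2·0.79·0.58·0.42·4.09·1.6) = 2.932%.
σ_{20d} = 2.932% × √20 = 13.112%.
z(99.5%) = 2.576.
VaR = 2.576 × 13.112% = 33.777%; on $100,000,000 that is $33,777,000.

$33,800,000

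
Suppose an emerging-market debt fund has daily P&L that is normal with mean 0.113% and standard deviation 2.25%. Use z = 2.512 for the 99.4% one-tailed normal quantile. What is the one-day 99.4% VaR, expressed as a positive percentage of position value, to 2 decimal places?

5.54%

VaR = −μ + z·σ = −(0.113%) + 2.512 × 2.25% = 5.539%.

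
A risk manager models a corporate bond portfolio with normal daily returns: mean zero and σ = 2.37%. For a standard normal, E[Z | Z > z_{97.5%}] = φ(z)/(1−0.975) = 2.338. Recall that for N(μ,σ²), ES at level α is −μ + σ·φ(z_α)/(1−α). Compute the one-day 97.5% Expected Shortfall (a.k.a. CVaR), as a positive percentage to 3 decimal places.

ES = 2.37% × 2.338 = 5.541%.

5.541%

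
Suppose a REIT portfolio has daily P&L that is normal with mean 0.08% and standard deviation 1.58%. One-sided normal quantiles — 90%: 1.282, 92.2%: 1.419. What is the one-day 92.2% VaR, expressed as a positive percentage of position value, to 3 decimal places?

2.162%

VaR = −μ + z·σ = −(0.08%) + 1.419 × 1.58% = 2.162%.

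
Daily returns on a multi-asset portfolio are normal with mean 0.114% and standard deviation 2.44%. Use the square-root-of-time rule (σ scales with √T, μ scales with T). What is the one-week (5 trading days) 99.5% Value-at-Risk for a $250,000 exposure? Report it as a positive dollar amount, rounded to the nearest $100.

At 99.5%, z = 2.576.
σ_{5d} = 2.44% × √5 = 5.456%; μ_{5d} = 5 × 0.114% = 0.570%.
VaR = −(0.570%) + 2.576 × 5.456% = 13.485%.
On $250,000: 0.13485 × $250,000 = $33,712.

$33,700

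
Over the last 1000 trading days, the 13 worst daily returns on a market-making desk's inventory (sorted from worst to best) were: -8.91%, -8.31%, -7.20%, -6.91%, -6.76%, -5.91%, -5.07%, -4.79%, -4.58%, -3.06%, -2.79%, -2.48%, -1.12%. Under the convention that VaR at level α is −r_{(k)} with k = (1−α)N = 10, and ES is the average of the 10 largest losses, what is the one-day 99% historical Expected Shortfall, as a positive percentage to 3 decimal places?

The 10 worst returns sum to -61.50%.
ES = −(-61.50%) / 10 = 6.15% ≈ 6.150%.

6.150%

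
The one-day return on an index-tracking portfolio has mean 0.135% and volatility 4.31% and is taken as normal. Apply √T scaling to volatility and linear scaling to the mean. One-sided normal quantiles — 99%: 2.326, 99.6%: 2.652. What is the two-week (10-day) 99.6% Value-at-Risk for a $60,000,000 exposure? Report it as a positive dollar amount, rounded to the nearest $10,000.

$20,880,000

σ_{10d} = 4.31% × √10 = 13.629%; μ_{10d} = 10 × 0.135% = 1.350%.
VaR = −(1.350%) + 2.652 × 13.629% = 34.794%.
On $60,000,000: 0.34794 × $60,000,000 = $20,876,400.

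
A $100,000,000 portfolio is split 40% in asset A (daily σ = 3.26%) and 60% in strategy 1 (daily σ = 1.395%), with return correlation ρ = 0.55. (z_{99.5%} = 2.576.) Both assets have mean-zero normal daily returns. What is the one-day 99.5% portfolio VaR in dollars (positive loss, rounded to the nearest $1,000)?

σ_p² = 0.4²·3.26² + 0.6²·1.395² + 2·0.55·0.4·0.6·3.26·1.395 = 3.6016 (%²).
σ_p = √3.6016 = 1.898%.
VaR = 2.576 × 1.898% = 4.889%; on $100,000,000 that is $4,889,000.

$4,889,000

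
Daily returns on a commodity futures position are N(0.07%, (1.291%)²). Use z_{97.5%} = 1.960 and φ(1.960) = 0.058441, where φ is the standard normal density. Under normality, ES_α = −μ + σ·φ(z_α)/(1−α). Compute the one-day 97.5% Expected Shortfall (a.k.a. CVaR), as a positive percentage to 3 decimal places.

Tail multiplier: φ(z)/(1−α) = 0.058441 / 0.025 = 2.338.
ES = −(0.07%) + 1.291% × 2.338 = 2.948%.

2.948%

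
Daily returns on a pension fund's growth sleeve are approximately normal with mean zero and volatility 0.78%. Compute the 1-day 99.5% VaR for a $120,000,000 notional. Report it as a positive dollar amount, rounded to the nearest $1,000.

$2,411,000

At 99.5% one-sided, z = 2.576.
VaR = z·σ = 2.576 × 0.78% = 2.009%.
On $120,000,000: 0.02009 × $120,000,000 = $2,410,800.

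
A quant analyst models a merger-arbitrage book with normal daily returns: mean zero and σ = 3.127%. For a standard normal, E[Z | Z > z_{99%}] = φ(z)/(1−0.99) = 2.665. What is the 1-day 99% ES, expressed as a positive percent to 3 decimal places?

ES = 3.127% × 2.665 = 8.333%.

8.333%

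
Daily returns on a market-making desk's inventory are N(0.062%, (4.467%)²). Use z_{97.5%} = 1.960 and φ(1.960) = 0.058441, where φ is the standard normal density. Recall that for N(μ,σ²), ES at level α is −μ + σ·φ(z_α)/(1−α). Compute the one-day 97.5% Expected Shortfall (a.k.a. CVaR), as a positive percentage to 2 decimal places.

10.38%

Tail multiplier: φ(z)/(1−α) = 0.058441 / 0.025 = 2.338.
ES = −(0.062%) + 4.467% × 2.338 = 10.382%.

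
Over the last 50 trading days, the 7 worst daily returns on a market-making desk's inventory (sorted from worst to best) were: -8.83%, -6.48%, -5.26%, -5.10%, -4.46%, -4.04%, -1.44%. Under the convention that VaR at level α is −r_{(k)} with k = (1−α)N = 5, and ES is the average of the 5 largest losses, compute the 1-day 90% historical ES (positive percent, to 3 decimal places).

6.026%

The 5 worst returns sum to -30.13%.
ES = −(-30.13%) / 5 = 6.026%.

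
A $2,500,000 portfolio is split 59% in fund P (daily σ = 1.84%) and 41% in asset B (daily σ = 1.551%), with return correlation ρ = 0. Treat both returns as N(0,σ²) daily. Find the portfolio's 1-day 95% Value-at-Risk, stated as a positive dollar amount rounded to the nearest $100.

$51,700

σ_p² = 0.59²·1.84² + 0.41²·1.551² + 2·0·0.59·0.41·1.84·1.551 = 1.5829 (%²).
σ_p = √1.5829 = 1.258%.
At 95%, z = 1.645.
VaR = 1.645 × 1.258% = 2.069%; on $2,500,000 that is $51,725.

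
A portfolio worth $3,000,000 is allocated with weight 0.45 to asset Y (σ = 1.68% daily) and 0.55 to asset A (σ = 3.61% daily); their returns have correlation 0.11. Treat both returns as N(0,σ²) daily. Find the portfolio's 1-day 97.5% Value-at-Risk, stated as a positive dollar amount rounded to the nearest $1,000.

$129,000

σ_p² = 0.45²·1.68² + 0.55²·3.61² + 2·0.11·0.45·0.55·1.68·3.61 = 4.8440 (%²).
σ_p = √4.8440 = 2.201%.
At 97.5%, z = 1.960.
VaR = 1.960 × 2.201% = 4.314%; on $3,000,000 that is $129,420.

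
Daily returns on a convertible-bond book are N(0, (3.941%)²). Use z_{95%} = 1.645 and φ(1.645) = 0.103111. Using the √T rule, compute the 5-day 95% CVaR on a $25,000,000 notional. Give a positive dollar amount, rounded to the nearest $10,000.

σ_{5d} = 3.941% × √5 = 8.812%.
ES multiplier = φ(z)/(1−α) = 0.103111/0.05 = 2.062.
ES = 8.812% × 2.062 = 18.170%; on $25,000,000: $4,542,500.

$4,540,000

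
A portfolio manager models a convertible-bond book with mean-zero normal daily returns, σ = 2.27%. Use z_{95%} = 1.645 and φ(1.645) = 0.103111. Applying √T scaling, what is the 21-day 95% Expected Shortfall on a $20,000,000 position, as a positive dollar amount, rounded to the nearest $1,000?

σ_{21d} = 2.27% × √21 = 10.402%.
ES multiplier = φ(z)/(1−α) = 0.103111/0.05 = 2.062.
ES = 10.402% × 2.062 = 21.449%; on $20,000,000: $4,289,800.

$4,290,000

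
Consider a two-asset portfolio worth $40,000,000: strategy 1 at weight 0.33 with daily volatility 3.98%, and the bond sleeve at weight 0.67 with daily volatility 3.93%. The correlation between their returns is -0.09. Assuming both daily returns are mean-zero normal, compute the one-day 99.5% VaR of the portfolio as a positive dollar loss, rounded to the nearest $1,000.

σ_p² = 0.33²·3.98² + 0.67²·3.93² + 2·-0.09·0.33·0.67·3.98·3.93 = 8.0357 (%²).
σ_p = √8.0357 = 2.835%.
At 99.5%, z = 2.576.
VaR = 2.576 × 2.835% = 7.303%; on $40,000,000 that is $2,921,200.

$2,921,000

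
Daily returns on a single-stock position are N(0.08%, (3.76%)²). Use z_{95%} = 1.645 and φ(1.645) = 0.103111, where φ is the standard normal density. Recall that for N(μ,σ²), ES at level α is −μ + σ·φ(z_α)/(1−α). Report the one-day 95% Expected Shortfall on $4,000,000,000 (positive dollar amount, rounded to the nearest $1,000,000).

Tail multiplier: φ(z)/(1−α) = 0.103111 / 0.05 = 2.062.
ES = −(0.08%) + 3.76% × 2.062 = 7.673%.
On $4,000,000,000: 0.07673 × $4,000,000,000 = $306,920,000.

$307,000,000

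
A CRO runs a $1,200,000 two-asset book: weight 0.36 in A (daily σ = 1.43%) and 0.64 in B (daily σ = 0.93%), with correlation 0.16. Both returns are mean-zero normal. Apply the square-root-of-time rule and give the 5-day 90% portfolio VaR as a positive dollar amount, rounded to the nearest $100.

σ_p = √(0.36²·1.43² + 0.64²·0.93² + 2·0.16·0.36·0.64·1.43·0.93) = 0.847%.
σ_{5d} = 0.847% × √5 = 1.894%.
z(90%) = 1.282.
VaR = 1.282 × 1.894% = 2.428%; on $1,200,000 that is $29,136.

$29,100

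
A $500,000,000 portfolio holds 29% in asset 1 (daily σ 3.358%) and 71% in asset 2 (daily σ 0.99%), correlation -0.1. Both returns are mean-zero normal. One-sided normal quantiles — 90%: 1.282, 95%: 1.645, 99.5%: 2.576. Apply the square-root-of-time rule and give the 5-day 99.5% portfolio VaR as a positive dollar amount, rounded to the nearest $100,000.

$32,900,000

σ_p = √(0.29²·3.358² + 0.71²·0.99² + 2·-0.1·0.29·0.71·3.358·0.99) = 1.143%.
σ_{5d} = 1.143% × √5 = 2.556%.
VaR = 2.576 × 2.556% = 6.584%; on $500,000,000 that is $32,920,000.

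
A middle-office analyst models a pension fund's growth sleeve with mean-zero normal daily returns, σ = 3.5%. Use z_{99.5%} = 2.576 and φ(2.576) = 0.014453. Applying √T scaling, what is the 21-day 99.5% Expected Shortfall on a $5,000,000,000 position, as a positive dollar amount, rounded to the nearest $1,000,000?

$2,318,000,000

σ_{21d} = 3.5% × √21 = 16.039%.
ES multiplier = φ(z)/(1−α) = 0.014453/0.005 = 2.891.
ES = 16.039% × 2.891 = 46.369%; on $5,000,000,000: $2,318,450,000.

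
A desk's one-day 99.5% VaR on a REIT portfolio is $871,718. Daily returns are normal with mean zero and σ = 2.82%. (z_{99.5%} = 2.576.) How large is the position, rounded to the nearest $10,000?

$12,000,000

VaR as a fraction of value: z·σ = 2.576 × 2.82% = 7.26432%.
Position = $871,718 / 0.0726432 = $11,999,994.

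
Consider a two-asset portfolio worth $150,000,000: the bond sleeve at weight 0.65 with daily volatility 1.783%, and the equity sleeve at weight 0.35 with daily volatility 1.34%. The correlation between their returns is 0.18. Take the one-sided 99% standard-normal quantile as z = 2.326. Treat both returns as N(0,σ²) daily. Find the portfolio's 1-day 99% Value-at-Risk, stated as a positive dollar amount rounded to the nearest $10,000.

σ_p² = 0.65²·1.783² + 0.35²·1.34² + 2·0.18·0.65·0.35·1.783·1.34 = 1.7588 (%²).
σ_p = √1.7588 = 1.326%.
VaR = 2.326 × 1.326% = 3.084%; on $150,000,000 that is $4,626,000.

$4,630,000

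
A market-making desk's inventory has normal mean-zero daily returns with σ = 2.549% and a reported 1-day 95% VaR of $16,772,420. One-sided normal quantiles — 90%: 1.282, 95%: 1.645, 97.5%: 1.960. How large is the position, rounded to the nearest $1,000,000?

VaR as a fraction of value: z·σ = 1.645 × 2.549% = 4.19311%.
Position = $16,772,420 / 0.041931 = $400,000,000.

$400,000,000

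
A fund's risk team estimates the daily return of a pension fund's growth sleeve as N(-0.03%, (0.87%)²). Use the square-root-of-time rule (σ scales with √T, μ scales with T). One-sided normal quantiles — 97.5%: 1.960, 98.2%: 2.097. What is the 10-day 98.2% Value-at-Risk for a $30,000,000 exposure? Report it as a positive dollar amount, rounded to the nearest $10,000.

σ_{10d} = 0.87% × √10 = 2.751%; μ_{10d} = 10 × -0.03% = -0.300%.
VaR = −(-0.300%) + 2.097 × 2.751% = 6.069%.
On $30,000,000: 0.06069 × $30,000,000 = $1,820,700.

$1,820,000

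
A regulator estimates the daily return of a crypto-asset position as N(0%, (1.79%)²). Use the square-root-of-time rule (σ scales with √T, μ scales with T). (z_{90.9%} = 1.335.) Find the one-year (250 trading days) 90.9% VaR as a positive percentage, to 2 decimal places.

37.78%

σ_{250d} = 1.79% × √250 = 28.302%.
VaR = 1.335 × 28.302% = 37.783%.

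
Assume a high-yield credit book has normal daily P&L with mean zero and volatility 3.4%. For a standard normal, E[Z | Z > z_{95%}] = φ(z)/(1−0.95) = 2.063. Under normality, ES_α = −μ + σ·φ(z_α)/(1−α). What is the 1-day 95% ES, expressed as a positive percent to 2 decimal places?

7.01%

ES = 3.4% × 2.063 = 7.014%.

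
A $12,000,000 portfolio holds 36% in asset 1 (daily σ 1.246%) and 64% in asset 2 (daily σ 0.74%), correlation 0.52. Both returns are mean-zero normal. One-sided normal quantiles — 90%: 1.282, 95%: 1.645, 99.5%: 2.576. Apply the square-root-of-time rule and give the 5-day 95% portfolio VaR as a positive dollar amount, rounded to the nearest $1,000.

σ_p = √(0.36²·1.246² + 0.64²·0.74² + 2·0.52·0.36·0.64·1.246·0.74) = 0.804%.
σ_{5d} = 0.804% × √5 = 1.798%.
VaR = 1.645 × 1.798% = 2.958%; on $12,000,000 that is $354,960.

$355,000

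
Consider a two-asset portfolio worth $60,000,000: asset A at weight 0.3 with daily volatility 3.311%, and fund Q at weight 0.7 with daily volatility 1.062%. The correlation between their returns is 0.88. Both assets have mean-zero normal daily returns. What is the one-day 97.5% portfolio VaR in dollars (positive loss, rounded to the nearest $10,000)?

σ_p² = 0.3²·3.311² + 0.7²·1.062² + 2·0.88·0.3·0.7·3.311·1.062 = 2.8389 (%²).
σ_p = √2.8389 = 1.685%.
At 97.5%, z = 1.960.
VaR = 1.960 × 1.685% = 3.303%; on $60,000,000 that is $1,981,800.

$1,980,000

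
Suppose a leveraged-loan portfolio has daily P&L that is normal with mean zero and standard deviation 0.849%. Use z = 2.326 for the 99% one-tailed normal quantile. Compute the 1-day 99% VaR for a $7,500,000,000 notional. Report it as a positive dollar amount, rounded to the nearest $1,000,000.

VaR = z·σ = 2.326 × 0.849% = 1.975%.
On $7,500,000,000: 0.01975 × $7,500,000,000 = $148,125,000.

$148,000,000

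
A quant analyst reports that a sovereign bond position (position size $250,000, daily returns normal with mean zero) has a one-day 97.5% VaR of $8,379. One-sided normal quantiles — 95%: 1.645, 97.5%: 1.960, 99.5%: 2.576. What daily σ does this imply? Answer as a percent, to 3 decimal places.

1.710%

VaR as a fraction: $8,379 / $250,000 = 3.352%.
σ = VaR / z = 3.352% / 1.960 = 1.710%.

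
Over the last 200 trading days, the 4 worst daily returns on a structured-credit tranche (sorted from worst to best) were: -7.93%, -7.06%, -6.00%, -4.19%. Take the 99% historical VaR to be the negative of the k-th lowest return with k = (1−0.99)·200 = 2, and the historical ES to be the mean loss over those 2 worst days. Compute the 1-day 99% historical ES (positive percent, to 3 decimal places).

7.495%

The 2 worst returns sum to -14.99%.
ES = −(-14.99%) / 2 = 7.495%.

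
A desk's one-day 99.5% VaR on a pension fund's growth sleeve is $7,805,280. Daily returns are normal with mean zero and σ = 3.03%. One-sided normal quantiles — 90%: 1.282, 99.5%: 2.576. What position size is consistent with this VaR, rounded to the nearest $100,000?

VaR as a fraction of value: z·σ = 2.576 × 3.03% = 7.80528%.
Position = $7,805,280 / 0.0780528 = $100,000,000.

$100,000,000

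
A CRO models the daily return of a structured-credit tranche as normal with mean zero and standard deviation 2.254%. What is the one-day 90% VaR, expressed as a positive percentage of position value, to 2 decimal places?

At 90% one-sided, z = 1.282.
VaR = z·σ = 1.282 × 2.254% = 2.890%.

2.89%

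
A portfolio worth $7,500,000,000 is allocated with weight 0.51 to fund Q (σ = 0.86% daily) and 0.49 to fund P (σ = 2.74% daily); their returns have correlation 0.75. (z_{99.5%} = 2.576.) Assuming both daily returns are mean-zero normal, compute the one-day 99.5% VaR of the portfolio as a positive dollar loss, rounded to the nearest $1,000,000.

σ_p² = 0.51²·0.86² + 0.49²·2.74² + 2·0.75·0.51·0.49·0.86·2.74 = 2.8782 (%²).
σ_p = √2.8782 = 1.697%.
VaR = 2.576 × 1.697% = 4.371%; on $7,500,000,000 that is $327,825,000.

$328,000,000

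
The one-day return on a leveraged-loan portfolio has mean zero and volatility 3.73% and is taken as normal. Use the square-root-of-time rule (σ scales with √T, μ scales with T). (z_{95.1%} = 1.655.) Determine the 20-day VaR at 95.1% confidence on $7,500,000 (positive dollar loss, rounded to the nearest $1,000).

σ_{20d} = 3.73% × √20 = 16.681%.
VaR = 1.655 × 16.681% = 27.607%.
On $7,500,000: 0.27607 × $7,500,000 = $2,070,525.

$2,071,000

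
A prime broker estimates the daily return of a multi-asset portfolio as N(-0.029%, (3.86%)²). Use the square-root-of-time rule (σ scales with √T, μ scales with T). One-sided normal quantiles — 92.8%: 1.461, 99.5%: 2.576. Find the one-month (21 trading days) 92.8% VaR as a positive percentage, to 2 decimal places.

σ_{21d} = 3.86% × √21 = 17.689%; μ_{21d} = 21 × -0.029% = -0.609%.
VaR = −(-0.609%) + 1.461 × 17.689% = 26.453%.

26.45%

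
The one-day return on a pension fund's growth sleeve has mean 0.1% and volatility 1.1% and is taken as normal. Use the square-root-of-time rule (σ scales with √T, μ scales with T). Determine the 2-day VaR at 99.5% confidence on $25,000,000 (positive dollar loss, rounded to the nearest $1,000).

$952,000

At 99.5%, z = 2.576.
σ_{2d} = 1.1% × √2 = 1.556%; μ_{2d} = 2 × 0.1% = 0.200%.
VaR = −(0.200%) + 2.576 × 1.556% = 3.808%.
On $25,000,000: 0.03808 × $25,000,000 = $952,000.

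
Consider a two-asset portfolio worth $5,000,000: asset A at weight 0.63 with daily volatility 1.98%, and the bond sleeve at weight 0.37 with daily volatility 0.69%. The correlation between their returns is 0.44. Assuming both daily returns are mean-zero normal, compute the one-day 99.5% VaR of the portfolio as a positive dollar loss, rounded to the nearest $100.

$177,600

σ_p² = 0.63²·1.98² + 0.37²·0.69² + 2·0.44·0.63·0.37·1.98·0.69 = 1.9014 (%²).
σ_p = √1.9014 = 1.379%.
At 99.5%, z = 2.576.
VaR = 2.576 × 1.379% = 3.552%; on $5,000,000 that is $177,600.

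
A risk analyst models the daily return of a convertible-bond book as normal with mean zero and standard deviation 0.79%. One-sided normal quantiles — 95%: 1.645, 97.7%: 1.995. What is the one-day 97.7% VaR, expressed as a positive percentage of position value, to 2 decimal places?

VaR = z·σ = 1.995 × 0.79% = 1.576%.

1.58%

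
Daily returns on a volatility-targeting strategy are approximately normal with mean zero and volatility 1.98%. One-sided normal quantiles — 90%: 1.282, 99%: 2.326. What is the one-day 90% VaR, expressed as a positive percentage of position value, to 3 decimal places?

2.538%

VaR = z·σ = 1.282 × 1.98% = 2.538%.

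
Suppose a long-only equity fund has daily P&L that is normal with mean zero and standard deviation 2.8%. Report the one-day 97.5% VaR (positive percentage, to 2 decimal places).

5.49%

At 97.5% one-sided, z = 1.960.
VaR = z·σ = 1.960 × 2.8% = 5.488%.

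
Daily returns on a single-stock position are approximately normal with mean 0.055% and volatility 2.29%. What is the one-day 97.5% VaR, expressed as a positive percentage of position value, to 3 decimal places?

At 97.5% one-sided, z = 1.960.
VaR = −μ + z·σ = −(0.055%) + 1.960 × 2.29% = 4.433%.

4.433%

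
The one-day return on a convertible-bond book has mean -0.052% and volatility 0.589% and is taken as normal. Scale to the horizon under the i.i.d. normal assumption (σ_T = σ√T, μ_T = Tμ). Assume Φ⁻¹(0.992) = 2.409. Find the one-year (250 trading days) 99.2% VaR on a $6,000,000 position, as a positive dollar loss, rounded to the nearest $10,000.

σ_{250d} = 0.589% × √250 = 9.313%; μ_{250d} = 250 × -0.052% = -13.000%.
VaR = −(-13.000%) + 2.409 × 9.313% = 35.435%.
On $6,000,000: 0.35435 × $6,000,000 = $2,126,100.

$2,130,000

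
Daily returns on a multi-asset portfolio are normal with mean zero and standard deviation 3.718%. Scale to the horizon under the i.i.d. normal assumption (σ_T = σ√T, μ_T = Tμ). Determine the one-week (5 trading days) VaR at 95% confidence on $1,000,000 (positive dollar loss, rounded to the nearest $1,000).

At 95%, z = 1.645.
σ_{5d} = 3.718% × √5 = 8.314%.
VaR = 1.645 × 8.314% = 13.677%.
On $1,000,000: 0.13677 × $1,000,000 = $136,770.

$137,000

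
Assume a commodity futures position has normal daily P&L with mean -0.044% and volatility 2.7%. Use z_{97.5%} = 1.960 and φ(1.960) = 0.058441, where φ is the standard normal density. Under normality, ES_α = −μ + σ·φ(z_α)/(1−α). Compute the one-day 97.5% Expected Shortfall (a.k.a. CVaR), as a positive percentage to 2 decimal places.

6.36%

Tail multiplier: φ(z)/(1−α) = 0.058441 / 0.025 = 2.338.
ES = −(-0.044%) + 2.7% × 2.338 = 6.357%.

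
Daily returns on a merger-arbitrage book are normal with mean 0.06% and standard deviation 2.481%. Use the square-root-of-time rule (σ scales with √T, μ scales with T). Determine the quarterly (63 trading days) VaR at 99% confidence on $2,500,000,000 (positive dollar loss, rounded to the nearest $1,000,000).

$1,051,000,000

At 99%, z = 2.326.
σ_{63d} = 2.481% × √63 = 19.692%; μ_{63d} = 63 × 0.06% = 3.780%.
VaR = −(3.780%) + 2.326 × 19.692% = 42.024%.
On $2,500,000,000: 0.42024 × $2,500,000,000 = $1,050,600,000.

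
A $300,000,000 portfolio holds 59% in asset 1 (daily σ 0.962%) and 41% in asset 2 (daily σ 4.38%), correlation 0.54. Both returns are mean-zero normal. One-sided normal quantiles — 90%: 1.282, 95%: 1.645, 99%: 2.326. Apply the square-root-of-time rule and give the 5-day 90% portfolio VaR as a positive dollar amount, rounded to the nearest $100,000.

$18,500,000

σ_p = √(0.59²·0.962² + 0.41²·4.38² + 2·0.54·0.59·0.41·0.962·4.38) = 2.156%.
σ_{5d} = 2.156% × √5 = 4.821%.
VaR = 1.282 × 4.821% = 6.181%; on $300,000,000 that is $18,543,000.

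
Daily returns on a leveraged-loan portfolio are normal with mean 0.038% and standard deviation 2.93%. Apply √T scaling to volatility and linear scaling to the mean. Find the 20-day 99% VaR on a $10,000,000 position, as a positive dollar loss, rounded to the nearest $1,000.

$2,972,000

At 99%, z = 2.326.
σ_{20d} = 2.93% × √20 = 13.103%; μ_{20d} = 20 × 0.038% = 0.760%.
VaR = −(0.760%) + 2.326 × 13.103% = 29.718%.
On $10,000,000: 0.29718 × $10,000,000 = $2,971,800.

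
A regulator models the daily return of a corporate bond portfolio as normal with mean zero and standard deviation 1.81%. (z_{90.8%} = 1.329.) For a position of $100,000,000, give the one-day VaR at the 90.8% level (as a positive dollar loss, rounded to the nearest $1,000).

VaR = z·σ = 1.329 × 1.81% = 2.405%.
On $100,000,000: 0.02405 × $100,000,000 = $2,405,000.

$2,405,000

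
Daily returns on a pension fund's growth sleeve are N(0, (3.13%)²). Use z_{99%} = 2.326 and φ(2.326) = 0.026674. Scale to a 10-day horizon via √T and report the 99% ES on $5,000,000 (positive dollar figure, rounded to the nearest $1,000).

σ_{10d} = 3.13% × √10 = 9.898%.
ES multiplier = φ(z)/(1−α) = 0.026674/0.01 = 2.667.
ES = 9.898% × 2.667 = 26.398%; on $5,000,000: $1,319,900.

$1,320,000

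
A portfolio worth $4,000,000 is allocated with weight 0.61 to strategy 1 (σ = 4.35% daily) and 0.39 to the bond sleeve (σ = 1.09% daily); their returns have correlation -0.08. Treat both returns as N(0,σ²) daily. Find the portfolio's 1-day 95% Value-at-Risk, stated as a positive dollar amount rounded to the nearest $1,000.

σ_p² = 0.61²·4.35² + 0.39²·1.09² + 2·-0.08·0.61·0.39·4.35·1.09 = 7.0413 (%²).
σ_p = √7.0413 = 2.654%.
At 95%, z = 1.645.
VaR = 1.645 × 2.654% = 4.366%; on $4,000,000 that is $174,640.

$175,000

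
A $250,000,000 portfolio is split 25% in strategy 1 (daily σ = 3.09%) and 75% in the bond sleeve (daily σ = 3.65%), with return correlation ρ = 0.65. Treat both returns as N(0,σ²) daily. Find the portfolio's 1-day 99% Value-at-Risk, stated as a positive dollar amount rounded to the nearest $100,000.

$19,100,000

σ_p² = 0.25²·3.09² + 0.75²·3.65² + 2·0.65·0.25·0.75·3.09·3.65 = 10.8398 (%²).
σ_p = √10.8398 = 3.292%.
At 99%, z = 2.326.
VaR = 2.326 × 3.292% = 7.657%; on $250,000,000 that is $19,142,500.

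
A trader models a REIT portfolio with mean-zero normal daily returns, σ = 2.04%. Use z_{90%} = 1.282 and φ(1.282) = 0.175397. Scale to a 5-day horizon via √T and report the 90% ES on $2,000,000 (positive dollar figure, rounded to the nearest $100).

$160,000

σ_{5d} = 2.04% × √5 = 4.562%.
ES multiplier = φ(z)/(1−α) = 0.175397/0.1 = 1.754.
ES = 4.562% × 1.754 = 8.002%; on $2,000,000: $160,040.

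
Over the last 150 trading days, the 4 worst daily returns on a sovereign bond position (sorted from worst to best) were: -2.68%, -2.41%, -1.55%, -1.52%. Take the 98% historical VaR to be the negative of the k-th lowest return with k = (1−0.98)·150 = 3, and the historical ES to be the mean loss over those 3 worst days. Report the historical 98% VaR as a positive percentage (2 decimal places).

1.55%

k = 3; the 3rd lowest return is -1.55%, so VaR = 1.55%.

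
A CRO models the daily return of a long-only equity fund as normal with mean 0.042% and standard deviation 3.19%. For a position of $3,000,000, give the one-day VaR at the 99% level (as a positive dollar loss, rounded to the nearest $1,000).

$221,000

At 99% one-sided, z = 2.326.
VaR = −μ + z·σ = −(0.042%) + 2.326 × 3.19% = 7.378%.
On $3,000,000: 0.07378 × $3,000,000 = $221,340.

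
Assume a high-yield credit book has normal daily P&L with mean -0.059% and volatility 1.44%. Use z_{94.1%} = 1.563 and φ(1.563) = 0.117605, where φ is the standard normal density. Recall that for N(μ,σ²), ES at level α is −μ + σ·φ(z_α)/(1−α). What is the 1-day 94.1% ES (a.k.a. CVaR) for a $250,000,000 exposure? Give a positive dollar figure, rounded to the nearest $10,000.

Tail multiplier: φ(z)/(1−α) = 0.117605 / 0.059 = 1.993.
ES = −(-0.059%) + 1.44% × 1.993 = 2.929%.
On $250,000,000: 0.02929 × $250,000,000 = $7,322,500.

$7,320,000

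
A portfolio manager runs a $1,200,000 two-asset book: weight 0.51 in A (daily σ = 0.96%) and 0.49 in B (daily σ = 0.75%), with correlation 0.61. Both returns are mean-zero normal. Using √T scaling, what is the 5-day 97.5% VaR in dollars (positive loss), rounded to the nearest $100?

$40,500

σ_p = √(0.51²·0.96² + 0.49²·0.75² + 2·0.61·0.51·0.49·0.96·0.75) = 0.771%.
σ_{5d} = 0.771% × √5 = 1.724%.
z(97.5%) = 1.960.
VaR = 1.960 × 1.724% = 3.379%; on $1,200,000 that is $40,548.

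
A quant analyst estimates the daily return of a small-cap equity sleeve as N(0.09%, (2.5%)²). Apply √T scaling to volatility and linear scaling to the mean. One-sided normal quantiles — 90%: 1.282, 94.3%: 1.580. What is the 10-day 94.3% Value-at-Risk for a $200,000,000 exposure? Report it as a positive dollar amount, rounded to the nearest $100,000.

σ_{10d} = 2.5% × √10 = 7.906%; μ_{10d} = 10 × 0.09% = 0.900%.
VaR = −(0.900%) + 1.580 × 7.906% = 11.591%.
On $200,000,000: 0.11591 × $200,000,000 = $23,182,000.

$23,200,000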